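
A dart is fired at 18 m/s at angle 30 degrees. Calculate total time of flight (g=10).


Given: v0 = 18 m/s, theta = 30 deg, g = 10 m/s^2
sin(30) = 1/2
Using T = 2*v0*sin(theta) / g
T = 2*18*1/2 / 10
T = 18 / 10
T = 9/5 s

9/5 s


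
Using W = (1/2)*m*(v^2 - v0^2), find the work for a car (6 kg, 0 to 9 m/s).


Given: m = 6 kg, v0 = 0 m/s, v = 9 m/s
Using W = (1/2)*m*(v^2 - v0^2)
v^2 = 9^2 = 81
v0^2 = 0^2 = 0
v^2 - v0^2 = 81 - 0 = 81
W = (1/2)*6*81 = 243 J

243 J


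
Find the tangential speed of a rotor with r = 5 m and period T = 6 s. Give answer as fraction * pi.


Given: radius r = 5 m, period T = 6 s
Using v = 2*pi*r / T
v = 2*pi*5 / 6
v = 10*pi / 6
v = 5/3*pi m/s

5/3*pi m/s


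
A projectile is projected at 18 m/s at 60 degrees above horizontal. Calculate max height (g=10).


Given: v0 = 18 m/s, theta = 60 deg, g = 10 m/s^2
sin^2(60) = 3/4
Using H = v0^2 * sin^2(theta) / (2*g)
H = 18^2 * 3/4 / (2*10)
H = 324 * 3/4 / 20
H = 243 / 20
H = 243/20 m

243/20 m


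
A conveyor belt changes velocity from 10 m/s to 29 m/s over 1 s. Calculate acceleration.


Given: initial velocity v0 = 10 m/s, final velocity v = 29 m/s, time t = 1 s
Using a = (v - v0) / t
a = (29 - 10) / 1
a = 19 / 1
a = 19 m/s^2

19 m/s^2


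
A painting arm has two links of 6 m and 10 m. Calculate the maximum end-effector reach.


Given: L1 = 6 m, L2 = 10 m
For a 2-link planar arm, max reach = L1 + L2 (fully extended)
Max reach = 6 + 10
Max reach = 16 m

16 m


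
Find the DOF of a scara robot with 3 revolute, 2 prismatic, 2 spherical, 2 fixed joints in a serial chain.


Given: serial robot with 3 revolute, 2 prismatic, 2 spherical, 2 fixed joints
DOF contribution per joint type: revolute=1, prismatic=1, spherical=3, fixed=0
DOF = 3*1 + 2*1 + 2*3 + 2*0
DOF = 11

11


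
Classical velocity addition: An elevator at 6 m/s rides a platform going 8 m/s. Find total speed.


Given: object velocity = 6 m/s, platform velocity = 8 m/s (same direction)
Using classical velocity addition: v_total = v_object + v_platform
v_total = 6 + 8
v_total = 14 m/s

14 m/s


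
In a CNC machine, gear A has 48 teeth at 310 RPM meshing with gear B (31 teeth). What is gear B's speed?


Given: N1 = 48 teeth, w1 = 310 RPM, N2 = 31 teeth
Using N1*w1 = N2*w2
w2 = N1*w1 / N2
w2 = 48*310 / 31
w2 = 14880 / 31
w2 = 480 RPM

480 RPM


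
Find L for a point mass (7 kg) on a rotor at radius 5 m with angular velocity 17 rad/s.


Given: m = 7 kg, r = 5 m, omega = 17 rad/s
For a point mass: I = m*r^2
I = 7*5^2 = 7*25 = 175
L = I*omega = 175*17
L = 2975 kg*m^2/s

2975 kg*m^2/s


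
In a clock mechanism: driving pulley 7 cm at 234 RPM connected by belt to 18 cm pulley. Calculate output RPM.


Given: D1 = 7 cm, w1 = 234 RPM, D2 = 18 cm
Using D1*w1 = D2*w2
w2 = D1*w1 / D2
w2 = 7*234 / 18
w2 = 1638 / 18
w2 = 91 RPM

91 RPM


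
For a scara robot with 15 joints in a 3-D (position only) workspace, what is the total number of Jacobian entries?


Given: task space dimension = 3, joints = 15
Jacobian is a 3 x 15 matrix
Total entries = rows * columns
Total = 3 * 15
Total = 45

45


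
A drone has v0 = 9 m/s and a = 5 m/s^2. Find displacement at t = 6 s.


Given: v0 = 9 m/s, a = 5 m/s^2, t = 6 s
Using s = v0*t + (1/2)*a*t^2
s = 9*6 + (1/2)*5*6^2
s = 54 + (1/2)*180
s = 54 + 90
s = 144

144 m


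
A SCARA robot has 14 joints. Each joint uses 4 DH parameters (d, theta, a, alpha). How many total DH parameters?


Given: 14 joints, 4 DH parameters per joint (d, theta, a, alpha)
Total DH parameters = number_of_joints * 4
Total = 14 * 4
Total = 56

56


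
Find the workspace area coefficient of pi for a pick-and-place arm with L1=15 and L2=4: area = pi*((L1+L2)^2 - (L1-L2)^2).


Given: L1 = 15, L2 = 4
(L1+L2)^2 = (19)^2 = 361
(L1-L2)^2 = (11)^2 = 121
Difference = 361 - 121 = 240
This equals 4*L1*L2 = 4*15*4 = 240
Workspace area = 240*pi

240


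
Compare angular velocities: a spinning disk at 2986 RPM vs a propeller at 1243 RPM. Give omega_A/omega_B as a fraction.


Given: RPM_A = 2986, RPM_B = 1243
omega = 2*pi*RPM/60, so omega_A/omega_B = RPM_A / RPM_B
omega_A/omega_B = 2986 / 1243
omega_A/omega_B = 2986/1243

2986/1243


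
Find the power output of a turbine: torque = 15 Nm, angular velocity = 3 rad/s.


Given: tau = 15 Nm, omega = 3 rad/s
Using P = tau * omega
P = 15 * 3
P = 45 W

45 W


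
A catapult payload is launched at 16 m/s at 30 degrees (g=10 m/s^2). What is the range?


Given: v0 = 16 m/s, theta = 30 deg, g = 10 m/s^2
sin(2*30) = sin(60) = sqrt(3)/2
Using R = v0^2 * sin(2*theta) / g
R = 16^2 * (sqrt(3)/2) / 10
R = 256 * sqrt(3) / 20
R = 64/5*sqrt(3) m

64/5*sqrt(3) m


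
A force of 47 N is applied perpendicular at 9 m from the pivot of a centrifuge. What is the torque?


Given: F = 47 N, r = 9 m, angle = 90 deg (perpendicular)
Using tau = F * r * sin(90)
sin(90) = 1
tau = 47 * 9 * 1
tau = 423 Nm

423 Nm


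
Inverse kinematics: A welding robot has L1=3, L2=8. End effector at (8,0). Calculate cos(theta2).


Given: L1 = 3, L2 = 8, target (x, y) = (8, 0)
Using cos(theta2) = (x^2 + y^2 - L1^2 - L2^2) / (2*L1*L2)
x^2 + y^2 = 8^2 + 0 = 64
L1^2 + L2^2 = 9 + 64 = 73
Numerator = 64 - 73 = -9
Denominator = 2*3*8 = 48
cos(theta2) = -9/48 = -3/16

-3/16


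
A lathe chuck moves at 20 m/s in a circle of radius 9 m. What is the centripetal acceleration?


Given: v = 20 m/s, r = 9 m
Using a_c = v^2 / r
a_c = 20^2 / 9
a_c = 400 / 9
a_c = 400/9 m/s^2

400/9 m/s^2


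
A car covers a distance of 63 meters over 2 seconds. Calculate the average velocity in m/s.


Given: distance d = 63 m, time t = 2 s
Using v = d / t
v = 63 / 2
v = 63/2 m/s

63/2 m/s


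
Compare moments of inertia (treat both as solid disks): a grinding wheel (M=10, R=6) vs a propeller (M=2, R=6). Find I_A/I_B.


Given: M1=10 kg, R1=6 m, M2=2 kg, R2=6 m
For a disk: I = (1/2)*M*R^2, so I_A/I_B = (M1*R1^2)/(M2*R2^2)
M1*R1^2 = 10*36 = 360
M2*R2^2 = 2*36 = 72
I_A/I_B = 360/72 = 5

5


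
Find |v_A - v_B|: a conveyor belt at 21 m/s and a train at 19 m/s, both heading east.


Given: v_A = 21 m/s east, v_B = 19 m/s east
Both move in the same direction; relative speed = |v_A - v_B|
|21 - 19| = |2|
= 2 m/s

2 m/s


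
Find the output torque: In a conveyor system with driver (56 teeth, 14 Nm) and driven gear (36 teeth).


Given: N1 = 56, N2 = 36, T1 = 14 Nm
Using T2/T1 = N2/N1
T2 = T1 * N2 / N1
T2 = 14 * 36 / 56
T2 = 504 / 56
T2 = 9 Nm

9 Nm


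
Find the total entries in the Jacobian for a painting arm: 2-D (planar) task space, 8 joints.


Given: task space dimension = 2, joints = 8
Jacobian is a 2 x 8 matrix
Total entries = rows * columns
Total = 2 * 8
Total = 16

16


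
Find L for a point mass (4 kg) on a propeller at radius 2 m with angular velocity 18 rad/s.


Given: m = 4 kg, r = 2 m, omega = 18 rad/s
For a point mass: I = m*r^2
I = 4*2^2 = 4*4 = 16
L = I*omega = 16*18
L = 288 kg*m^2/s

288 kg*m^2/s


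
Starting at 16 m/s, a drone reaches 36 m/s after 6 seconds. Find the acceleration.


Given: initial velocity v0 = 16 m/s, final velocity v = 36 m/s, time t = 6 s
Using a = (v - v0) / t
a = (36 - 16) / 6
a = 20 / 6
a = 10/3 m/s^2

10/3 m/s^2


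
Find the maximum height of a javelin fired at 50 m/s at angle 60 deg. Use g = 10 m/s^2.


Given: v0 = 50 m/s, theta = 60 deg, g = 10 m/s^2
sin^2(60) = 3/4
Using H = v0^2 * sin^2(theta) / (2*g)
H = 50^2 * 3/4 / (2*10)
H = 2500 * 3/4 / 20
H = 1875 / 20
H = 375/4 m

375/4 m


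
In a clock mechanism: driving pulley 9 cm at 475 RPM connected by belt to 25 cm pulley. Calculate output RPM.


Given: D1 = 9 cm, w1 = 475 RPM, D2 = 25 cm
Using D1*w1 = D2*w2
w2 = D1*w1 / D2
w2 = 9*475 / 25
w2 = 4275 / 25
w2 = 171 RPM

171 RPM


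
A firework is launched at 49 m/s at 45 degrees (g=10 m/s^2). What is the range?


Given: v0 = 49 m/s, theta = 45 deg, g = 10 m/s^2
sin(2*45) = sin(90) = 1
Using R = v0^2 * sin(2*theta) / g
R = 49^2 * 1 / 10
R = 2401 / 10
R = 2401/10 m

2401/10 m


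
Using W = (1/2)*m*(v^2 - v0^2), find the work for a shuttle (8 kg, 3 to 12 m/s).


Given: m = 8 kg, v0 = 3 m/s, v = 12 m/s
Using W = (1/2)*m*(v^2 - v0^2)
v^2 = 12^2 = 144
v0^2 = 3^2 = 9
v^2 - v0^2 = 144 - 9 = 135
W = (1/2)*8*135 = 540 J

540 J


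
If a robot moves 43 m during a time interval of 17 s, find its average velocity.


Given: distance d = 43 m, time t = 17 s
Using v = d / t
v = 43 / 17
v = 43/17 m/s

43/17 m/s


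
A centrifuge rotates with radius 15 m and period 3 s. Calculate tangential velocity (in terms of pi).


Given: radius r = 15 m, period T = 3 s
Using v = 2*pi*r / T
v = 2*pi*15 / 3
v = 30*pi / 3
v = 10*pi m/s

10*pi m/s


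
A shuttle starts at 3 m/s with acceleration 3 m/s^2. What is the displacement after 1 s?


Given: v0 = 3 m/s, a = 3 m/s^2, t = 1 s
Using s = v0*t + (1/2)*a*t^2
s = 3*1 + (1/2)*3*1^2
s = 3 + (1/2)*3
s = 3 + 3/2
s = 9/2

9/2 m


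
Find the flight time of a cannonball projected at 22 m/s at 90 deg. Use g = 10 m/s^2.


Given: v0 = 22 m/s, theta = 90 deg, g = 10 m/s^2
sin(90) = 1
Using T = 2*v0*sin(theta) / g
T = 2*22*1 / 10
T = 44 / 10
T = 22/5 s

22/5 s


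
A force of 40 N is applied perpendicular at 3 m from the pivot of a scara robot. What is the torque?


Given: F = 40 N, r = 3 m, angle = 90 deg (perpendicular)
Using tau = F * r * sin(90)
sin(90) = 1
tau = 40 * 3 * 1
tau = 120 Nm

120 Nm


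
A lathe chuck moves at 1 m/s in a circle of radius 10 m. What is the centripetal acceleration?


Given: v = 1 m/s, r = 10 m
Using a_c = v^2 / r
a_c = 1^2 / 10
a_c = 1 / 10
a_c = 1/10 m/s^2

1/10 m/s^2


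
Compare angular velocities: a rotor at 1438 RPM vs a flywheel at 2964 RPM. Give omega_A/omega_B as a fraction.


Given: RPM_A = 1438, RPM_B = 2964
omega = 2*pi*RPM/60, so omega_A/omega_B = RPM_A / RPM_B
omega_A/omega_B = 1438 / 2964
omega_A/omega_B = 719/1482

719/1482


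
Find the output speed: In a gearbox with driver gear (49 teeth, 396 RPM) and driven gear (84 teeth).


Given: N1 = 49 teeth, w1 = 396 RPM, N2 = 84 teeth
Using N1*w1 = N2*w2
w2 = N1*w1 / N2
w2 = 49*396 / 84
w2 = 19404 / 84
w2 = 231 RPM

231 RPM


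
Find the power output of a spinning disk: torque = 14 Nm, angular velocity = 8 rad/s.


Given: tau = 14 Nm, omega = 8 rad/s
Using P = tau * omega
P = 14 * 8
P = 112 W

112 W


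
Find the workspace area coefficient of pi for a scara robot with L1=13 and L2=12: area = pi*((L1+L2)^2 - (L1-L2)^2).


Given: L1 = 13, L2 = 12
(L1+L2)^2 = (25)^2 = 625
(L1-L2)^2 = (1)^2 = 1
Difference = 625 - 1 = 624
This equals 4*L1*L2 = 4*13*12 = 624
Workspace area = 624*pi

624


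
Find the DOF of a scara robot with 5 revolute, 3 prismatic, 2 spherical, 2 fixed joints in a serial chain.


Given: serial robot with 5 revolute, 3 prismatic, 2 spherical, 2 fixed joints
DOF contribution per joint type: revolute=1, prismatic=1, spherical=3, fixed=0
DOF = 5*1 + 3*1 + 2*3 + 2*0
DOF = 14

14


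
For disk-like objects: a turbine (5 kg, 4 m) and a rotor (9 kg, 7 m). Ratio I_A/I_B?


Given: M1=5 kg, R1=4 m, M2=9 kg, R2=7 m
For a disk: I = (1/2)*M*R^2, so I_A/I_B = (M1*R1^2)/(M2*R2^2)
M1*R1^2 = 5*16 = 80
M2*R2^2 = 9*49 = 441
I_A/I_B = 80/441 = 80/441

80/441


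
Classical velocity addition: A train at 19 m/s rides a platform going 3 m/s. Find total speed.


Given: object velocity = 19 m/s, platform velocity = 3 m/s (same direction)
Using classical velocity addition: v_total = v_object + v_platform
v_total = 19 + 3
v_total = 22 m/s

22 m/s


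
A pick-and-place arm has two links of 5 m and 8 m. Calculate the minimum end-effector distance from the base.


Given: L1 = 5 m, L2 = 8 m
For a 2-link planar arm, min reach = |L1 - L2| (second link folded back)
Min reach = |5 - 8|
Min reach = 3 m

3 m


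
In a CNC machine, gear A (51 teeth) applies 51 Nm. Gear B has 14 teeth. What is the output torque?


Given: N1 = 51, N2 = 14, T1 = 51 Nm
Using T2/T1 = N2/N1
T2 = T1 * N2 / N1
T2 = 51 * 14 / 51
T2 = 714 / 51
T2 = 14 Nm

14 Nm


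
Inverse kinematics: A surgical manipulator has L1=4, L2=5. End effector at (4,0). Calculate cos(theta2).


Given: L1 = 4, L2 = 5, target (x, y) = (4, 0)
Using cos(theta2) = (x^2 + y^2 - L1^2 - L2^2) / (2*L1*L2)
x^2 + y^2 = 4^2 + 0 = 16
L1^2 + L2^2 = 16 + 25 = 41
Numerator = 16 - 41 = -25
Denominator = 2*4*5 = 40
cos(theta2) = -25/40 = -5/8

-5/8


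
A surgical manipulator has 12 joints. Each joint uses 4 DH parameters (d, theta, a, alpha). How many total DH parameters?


Given: 12 joints, 4 DH parameters per joint (d, theta, a, alpha)
Total DH parameters = number_of_joints * 4
Total = 12 * 4
Total = 48

48


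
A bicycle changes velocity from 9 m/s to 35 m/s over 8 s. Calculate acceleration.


Given: initial velocity v0 = 9 m/s, final velocity v = 35 m/s, time t = 8 s
Using a = (v - v0) / t
a = (35 - 9) / 8
a = 26 / 8
a = 13/4 m/s^2

13/4 m/s^2


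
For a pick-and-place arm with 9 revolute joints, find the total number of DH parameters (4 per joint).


Given: 9 joints, 4 DH parameters per joint (d, theta, a, alpha)
Total DH parameters = number_of_joints * 4
Total = 9 * 4
Total = 36

36


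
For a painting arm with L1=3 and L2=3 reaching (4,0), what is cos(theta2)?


Given: L1 = 3, L2 = 3, target (x, y) = (4, 0)
Using cos(theta2) = (x^2 + y^2 - L1^2 - L2^2) / (2*L1*L2)
x^2 + y^2 = 4^2 + 0 = 16
L1^2 + L2^2 = 9 + 9 = 18
Numerator = 16 - 18 = -2
Denominator = 2*3*3 = 18
cos(theta2) = -2/18 = -1/9

-1/9


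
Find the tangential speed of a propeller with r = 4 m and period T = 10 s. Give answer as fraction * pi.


Given: radius r = 4 m, period T = 10 s
Using v = 2*pi*r / T
v = 2*pi*4 / 10
v = 8*pi / 10
v = 4/5*pi m/s

4/5*pi m/s


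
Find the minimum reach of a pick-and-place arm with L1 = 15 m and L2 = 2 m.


Given: L1 = 15 m, L2 = 2 m
For a 2-link planar arm, min reach = |L1 - L2| (second link folded back)
Min reach = |15 - 2|
Min reach = 13 m

13 m


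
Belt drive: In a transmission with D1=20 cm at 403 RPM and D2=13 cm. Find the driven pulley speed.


Given: D1 = 20 cm, w1 = 403 RPM, D2 = 13 cm
Using D1*w1 = D2*w2
w2 = D1*w1 / D2
w2 = 20*403 / 13
w2 = 8060 / 13
w2 = 620 RPM

620 RPM


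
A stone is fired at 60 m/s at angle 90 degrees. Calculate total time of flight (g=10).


Given: v0 = 60 m/s, theta = 90 deg, g = 10 m/s^2
sin(90) = 1
Using T = 2*v0*sin(theta) / g
T = 2*60*1 / 10
T = 120 / 10
T = 12 s

12 s


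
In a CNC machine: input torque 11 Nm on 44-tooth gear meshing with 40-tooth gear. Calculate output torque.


Given: N1 = 44, N2 = 40, T1 = 11 Nm
Using T2/T1 = N2/N1
T2 = T1 * N2 / N1
T2 = 11 * 40 / 44
T2 = 440 / 44
T2 = 10 Nm

10 Nm


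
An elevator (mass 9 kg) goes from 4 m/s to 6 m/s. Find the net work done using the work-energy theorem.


Given: m = 9 kg, v0 = 4 m/s, v = 6 m/s
Using W = (1/2)*m*(v^2 - v0^2)
v^2 = 6^2 = 36
v0^2 = 4^2 = 16
v^2 - v0^2 = 36 - 16 = 20
W = (1/2)*9*20 = 90 J

90 J


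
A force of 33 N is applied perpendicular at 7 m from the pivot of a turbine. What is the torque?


Given: F = 33 N, r = 7 m, angle = 90 deg (perpendicular)
Using tau = F * r * sin(90)
sin(90) = 1
tau = 33 * 7 * 1
tau = 231 Nm

231 Nm


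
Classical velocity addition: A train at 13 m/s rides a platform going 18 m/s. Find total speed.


Given: object velocity = 13 m/s, platform velocity = 18 m/s (same direction)
Using classical velocity addition: v_total = v_object + v_platform
v_total = 13 + 18
v_total = 31 m/s

31 m/s


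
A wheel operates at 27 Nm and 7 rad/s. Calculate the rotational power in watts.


Given: tau = 27 Nm, omega = 7 rad/s
Using P = tau * omega
P = 27 * 7
P = 189 W

189 W


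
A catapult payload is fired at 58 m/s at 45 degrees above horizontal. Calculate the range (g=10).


Given: v0 = 58 m/s, theta = 45 deg, g = 10 m/s^2
sin(2*45) = sin(90) = 1
Using R = v0^2 * sin(2*theta) / g
R = 58^2 * 1 / 10
R = 3364 / 10
R = 1682/5 m

1682/5 m


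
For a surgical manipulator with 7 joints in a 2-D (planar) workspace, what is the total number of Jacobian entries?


Given: task space dimension = 2, joints = 7
Jacobian is a 2 x 7 matrix
Total entries = rows * columns
Total = 2 * 7
Total = 14

14


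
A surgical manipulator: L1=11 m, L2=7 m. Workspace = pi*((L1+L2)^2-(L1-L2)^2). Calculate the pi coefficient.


Given: L1 = 11, L2 = 7
(L1+L2)^2 = (18)^2 = 324
(L1-L2)^2 = (4)^2 = 16
Difference = 324 - 16 = 308
This equals 4*L1*L2 = 4*11*7 = 308
Workspace area = 308*pi

308


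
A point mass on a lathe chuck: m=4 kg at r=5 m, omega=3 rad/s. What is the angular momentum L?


Given: m = 4 kg, r = 5 m, omega = 3 rad/s
For a point mass: I = m*r^2
I = 4*5^2 = 4*25 = 100
L = I*omega = 100*3
L = 300 kg*m^2/s

300 kg*m^2/s


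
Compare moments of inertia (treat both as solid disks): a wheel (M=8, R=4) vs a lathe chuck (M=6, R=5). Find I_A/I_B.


Given: M1=8 kg, R1=4 m, M2=6 kg, R2=5 m
For a disk: I = (1/2)*M*R^2, so I_A/I_B = (M1*R1^2)/(M2*R2^2)
M1*R1^2 = 8*16 = 128
M2*R2^2 = 6*25 = 150
I_A/I_B = 128/150 = 64/75

64/75


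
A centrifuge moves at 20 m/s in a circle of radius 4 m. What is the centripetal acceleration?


Given: v = 20 m/s, r = 4 m
Using a_c = v^2 / r
a_c = 20^2 / 4
a_c = 400 / 4
a_c = 100 m/s^2

100 m/s^2


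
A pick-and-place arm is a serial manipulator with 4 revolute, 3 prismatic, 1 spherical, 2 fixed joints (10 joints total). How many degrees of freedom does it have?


Given: serial robot with 4 revolute, 3 prismatic, 1 spherical, 2 fixed joints
DOF contribution per joint type: revolute=1, prismatic=1, spherical=3, fixed=0
DOF = 4*1 + 3*1 + 1*3 + 2*0
DOF = 10

10


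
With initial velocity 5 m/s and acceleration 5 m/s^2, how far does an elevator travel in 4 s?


Given: v0 = 5 m/s, a = 5 m/s^2, t = 4 s
Using s = v0*t + (1/2)*a*t^2
s = 5*4 + (1/2)*5*4^2
s = 20 + (1/2)*80
s = 20 + 40
s = 60

60 m


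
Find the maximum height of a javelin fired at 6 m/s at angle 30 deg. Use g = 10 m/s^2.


Given: v0 = 6 m/s, theta = 30 deg, g = 10 m/s^2
sin^2(30) = 1/4
Using H = v0^2 * sin^2(theta) / (2*g)
H = 6^2 * 1/4 / (2*10)
H = 36 * 1/4 / 20
H = 9 / 20
H = 9/20 m

9/20 m


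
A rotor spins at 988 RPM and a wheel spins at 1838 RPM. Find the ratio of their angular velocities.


Given: RPM_A = 988, RPM_B = 1838
omega = 2*pi*RPM/60, so omega_A/omega_B = RPM_A / RPM_B
omega_A/omega_B = 988 / 1838
omega_A/omega_B = 494/919

494/919


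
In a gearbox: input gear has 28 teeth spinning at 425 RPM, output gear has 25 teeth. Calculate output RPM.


Given: N1 = 28 teeth, w1 = 425 RPM, N2 = 25 teeth
Using N1*w1 = N2*w2
w2 = N1*w1 / N2
w2 = 28*425 / 25
w2 = 11900 / 25
w2 = 476 RPM

476 RPM


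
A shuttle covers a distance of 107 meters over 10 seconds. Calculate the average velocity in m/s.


Given: distance d = 107 m, time t = 10 s
Using v = d / t
v = 107 / 10
v = 107/10 m/s

107/10 m/s


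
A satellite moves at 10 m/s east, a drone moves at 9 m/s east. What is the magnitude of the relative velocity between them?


Given: v_A = 10 m/s east, v_B = 9 m/s east
Both move in the same direction; relative speed = |v_A - v_B|
|10 - 9| = |1|
= 1 m/s

1 m/s


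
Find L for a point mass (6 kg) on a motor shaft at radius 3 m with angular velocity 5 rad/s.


Given: m = 6 kg, r = 3 m, omega = 5 rad/s
For a point mass: I = m*r^2
I = 6*3^2 = 6*9 = 54
L = I*omega = 54*5
L = 270 kg*m^2/s

270 kg*m^2/s


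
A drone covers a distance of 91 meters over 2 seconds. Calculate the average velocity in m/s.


Given: distance d = 91 m, time t = 2 s
Using v = d / t
v = 91 / 2
v = 91/2 m/s

91/2 m/s


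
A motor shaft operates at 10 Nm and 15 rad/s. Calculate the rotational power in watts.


Given: tau = 10 Nm, omega = 15 rad/s
Using P = tau * omega
P = 10 * 15
P = 150 W

150 W


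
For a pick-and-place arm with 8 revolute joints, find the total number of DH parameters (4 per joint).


Given: 8 joints, 4 DH parameters per joint (d, theta, a, alpha)
Total DH parameters = number_of_joints * 4
Total = 8 * 4
Total = 32

32


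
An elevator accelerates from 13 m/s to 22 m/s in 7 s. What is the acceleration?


Given: initial velocity v0 = 13 m/s, final velocity v = 22 m/s, time t = 7 s
Using a = (v - v0) / t
a = (22 - 13) / 7
a = 9 / 7
a = 9/7 m/s^2

9/7 m/s^2


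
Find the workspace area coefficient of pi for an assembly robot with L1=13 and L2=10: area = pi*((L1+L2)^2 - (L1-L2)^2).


Given: L1 = 13, L2 = 10
(L1+L2)^2 = (23)^2 = 529
(L1-L2)^2 = (3)^2 = 9
Difference = 529 - 9 = 520
This equals 4*L1*L2 = 4*13*10 = 520
Workspace area = 520*pi

520


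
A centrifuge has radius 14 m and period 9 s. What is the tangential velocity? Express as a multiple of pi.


Given: radius r = 14 m, period T = 9 s
Using v = 2*pi*r / T
v = 2*pi*14 / 9
v = 28*pi / 9
v = 28/9*pi m/s

28/9*pi m/s


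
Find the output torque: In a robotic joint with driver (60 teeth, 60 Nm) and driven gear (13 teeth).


Given: N1 = 60, N2 = 13, T1 = 60 Nm
Using T2/T1 = N2/N1
T2 = T1 * N2 / N1
T2 = 60 * 13 / 60
T2 = 780 / 60
T2 = 13 Nm

13 Nm


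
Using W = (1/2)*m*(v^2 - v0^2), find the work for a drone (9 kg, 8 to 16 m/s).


Given: m = 9 kg, v0 = 8 m/s, v = 16 m/s
Using W = (1/2)*m*(v^2 - v0^2)
v^2 = 16^2 = 256
v0^2 = 8^2 = 64
v^2 - v0^2 = 256 - 64 = 192
W = (1/2)*9*192 = 864 J

864 J


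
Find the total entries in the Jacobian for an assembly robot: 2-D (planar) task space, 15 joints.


Given: task space dimension = 2, joints = 15
Jacobian is a 2 x 15 matrix
Total entries = rows * columns
Total = 2 * 15
Total = 30

30


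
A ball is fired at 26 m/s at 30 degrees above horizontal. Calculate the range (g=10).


Given: v0 = 26 m/s, theta = 30 deg, g = 10 m/s^2
sin(2*30) = sin(60) = sqrt(3)/2
Using R = v0^2 * sin(2*theta) / g
R = 26^2 * (sqrt(3)/2) / 10
R = 676 * sqrt(3) / 20
R = 169/5*sqrt(3) m

169/5*sqrt(3) m


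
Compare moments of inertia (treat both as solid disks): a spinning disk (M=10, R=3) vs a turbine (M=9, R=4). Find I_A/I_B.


Given: M1=10 kg, R1=3 m, M2=9 kg, R2=4 m
For a disk: I = (1/2)*M*R^2, so I_A/I_B = (M1*R1^2)/(M2*R2^2)
M1*R1^2 = 10*9 = 90
M2*R2^2 = 9*16 = 144
I_A/I_B = 90/144 = 5/8

5/8


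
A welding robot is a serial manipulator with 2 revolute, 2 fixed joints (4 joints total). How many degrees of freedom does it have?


Given: serial robot with 2 revolute, 2 fixed joints
DOF contribution per joint type: revolute=1, prismatic=1, spherical=3, fixed=0
DOF = 2*1 + 2*0
DOF = 2

2


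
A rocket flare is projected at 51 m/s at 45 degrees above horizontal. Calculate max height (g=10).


Given: v0 = 51 m/s, theta = 45 deg, g = 10 m/s^2
sin^2(45) = 1/2
Using H = v0^2 * sin^2(theta) / (2*g)
H = 51^2 * 1/2 / (2*10)
H = 2601 * 1/2 / 20
H = 2601/2 / 20
H = 2601/40 m

2601/40 m


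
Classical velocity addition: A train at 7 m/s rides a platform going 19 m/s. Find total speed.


Given: object velocity = 7 m/s, platform velocity = 19 m/s (same direction)
Using classical velocity addition: v_total = v_object + v_platform
v_total = 7 + 19
v_total = 26 m/s

26 m/s


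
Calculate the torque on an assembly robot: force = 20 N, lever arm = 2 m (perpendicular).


Given: F = 20 N, r = 2 m, angle = 90 deg (perpendicular)
Using tau = F * r * sin(90)
sin(90) = 1
tau = 20 * 2 * 1
tau = 40 Nm

40 Nm


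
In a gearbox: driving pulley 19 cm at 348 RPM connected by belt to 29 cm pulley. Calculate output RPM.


Given: D1 = 19 cm, w1 = 348 RPM, D2 = 29 cm
Using D1*w1 = D2*w2
w2 = D1*w1 / D2
w2 = 19*348 / 29
w2 = 6612 / 29
w2 = 228 RPM

228 RPM


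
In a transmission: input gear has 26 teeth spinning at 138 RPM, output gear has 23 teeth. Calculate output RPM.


Given: N1 = 26 teeth, w1 = 138 RPM, N2 = 23 teeth
Using N1*w1 = N2*w2
w2 = N1*w1 / N2
w2 = 26*138 / 23
w2 = 3588 / 23
w2 = 156 RPM

156 RPM


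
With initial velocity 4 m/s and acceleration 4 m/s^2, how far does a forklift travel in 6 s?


Given: v0 = 4 m/s, a = 4 m/s^2, t = 6 s
Using s = v0*t + (1/2)*a*t^2
s = 4*6 + (1/2)*4*6^2
s = 24 + (1/2)*144
s = 24 + 72
s = 96

96 m


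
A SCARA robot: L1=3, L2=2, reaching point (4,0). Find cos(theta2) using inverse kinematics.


Given: L1 = 3, L2 = 2, target (x, y) = (4, 0)
Using cos(theta2) = (x^2 + y^2 - L1^2 - L2^2) / (2*L1*L2)
x^2 + y^2 = 4^2 + 0 = 16
L1^2 + L2^2 = 9 + 4 = 13
Numerator = 16 - 13 = 3
Denominator = 2*3*2 = 12
cos(theta2) = 3/12 = 1/4

1/4


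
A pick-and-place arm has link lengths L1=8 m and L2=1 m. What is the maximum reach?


Given: L1 = 8 m, L2 = 1 m
For a 2-link planar arm, max reach = L1 + L2 (fully extended)
Max reach = 8 + 1
Max reach = 9 m

9 m


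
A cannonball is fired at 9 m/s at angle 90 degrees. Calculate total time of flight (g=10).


Given: v0 = 9 m/s, theta = 90 deg, g = 10 m/s^2
sin(90) = 1
Using T = 2*v0*sin(theta) / g
T = 2*9*1 / 10
T = 18 / 10
T = 9/5 s

9/5 s


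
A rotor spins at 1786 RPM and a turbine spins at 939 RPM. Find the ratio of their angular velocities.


Given: RPM_A = 1786, RPM_B = 939
omega = 2*pi*RPM/60, so omega_A/omega_B = RPM_A / RPM_B
omega_A/omega_B = 1786 / 939
omega_A/omega_B = 1786/939

1786/939


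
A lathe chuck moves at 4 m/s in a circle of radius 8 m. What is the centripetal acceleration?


Given: v = 4 m/s, r = 8 m
Using a_c = v^2 / r
a_c = 4^2 / 8
a_c = 16 / 8
a_c = 2 m/s^2

2 m/s^2


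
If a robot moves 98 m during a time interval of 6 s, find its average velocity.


Given: distance d = 98 m, time t = 6 s
Using v = d / t
v = 98 / 6
v = 49/3 m/s

49/3 m/s


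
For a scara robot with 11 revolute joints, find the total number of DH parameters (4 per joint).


Given: 11 joints, 4 DH parameters per joint (d, theta, a, alpha)
Total DH parameters = number_of_joints * 4
Total = 11 * 4
Total = 44

44


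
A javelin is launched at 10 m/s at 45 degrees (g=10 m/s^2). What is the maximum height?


Given: v0 = 10 m/s, theta = 45 deg, g = 10 m/s^2
sin^2(45) = 1/2
Using H = v0^2 * sin^2(theta) / (2*g)
H = 10^2 * 1/2 / (2*10)
H = 100 * 1/2 / 20
H = 50 / 20
H = 5/2 m

5/2 m


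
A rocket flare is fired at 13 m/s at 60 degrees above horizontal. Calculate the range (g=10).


Given: v0 = 13 m/s, theta = 60 deg, g = 10 m/s^2
sin(2*60) = sin(120) = sqrt(3)/2
Using R = v0^2 * sin(2*theta) / g
R = 13^2 * (sqrt(3)/2) / 10
R = 169 * sqrt(3) / 20
R = 169/20*sqrt(3) m

169/20*sqrt(3) m


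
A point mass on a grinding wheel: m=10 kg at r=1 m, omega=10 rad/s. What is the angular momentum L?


Given: m = 10 kg, r = 1 m, omega = 10 rad/s
For a point mass: I = m*r^2
I = 10*1^2 = 10*1 = 10
L = I*omega = 10*10
L = 100 kg*m^2/s

100 kg*m^2/s


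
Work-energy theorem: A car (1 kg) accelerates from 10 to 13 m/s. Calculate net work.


Given: m = 1 kg, v0 = 10 m/s, v = 13 m/s
Using W = (1/2)*m*(v^2 - v0^2)
v^2 = 13^2 = 169
v0^2 = 10^2 = 100
v^2 - v0^2 = 169 - 100 = 69
W = (1/2)*1*69 = 69/2 J

69/2 J


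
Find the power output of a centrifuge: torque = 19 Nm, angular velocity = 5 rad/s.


Given: tau = 19 Nm, omega = 5 rad/s
Using P = tau * omega
P = 19 * 5
P = 95 W

95 W


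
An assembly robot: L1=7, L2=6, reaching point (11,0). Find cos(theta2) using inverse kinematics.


Given: L1 = 7, L2 = 6, target (x, y) = (11, 0)
Using cos(theta2) = (x^2 + y^2 - L1^2 - L2^2) / (2*L1*L2)
x^2 + y^2 = 11^2 + 0 = 121
L1^2 + L2^2 = 49 + 36 = 85
Numerator = 121 - 85 = 36
Denominator = 2*7*6 = 84
cos(theta2) = 36/84 = 3/7

3/7


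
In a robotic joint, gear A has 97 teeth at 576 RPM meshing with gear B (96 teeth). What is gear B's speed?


Given: N1 = 97 teeth, w1 = 576 RPM, N2 = 96 teeth
Using N1*w1 = N2*w2
w2 = N1*w1 / N2
w2 = 97*576 / 96
w2 = 55872 / 96
w2 = 582 RPM

582 RPM


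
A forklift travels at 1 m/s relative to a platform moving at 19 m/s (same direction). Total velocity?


Given: object velocity = 1 m/s, platform velocity = 19 m/s (same direction)
Using classical velocity addition: v_total = v_object + v_platform
v_total = 1 + 19
v_total = 20 m/s

20 m/s


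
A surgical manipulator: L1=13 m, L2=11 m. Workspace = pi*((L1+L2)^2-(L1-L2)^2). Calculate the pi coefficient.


Given: L1 = 13, L2 = 11
(L1+L2)^2 = (24)^2 = 576
(L1-L2)^2 = (2)^2 = 4
Difference = 576 - 4 = 572
This equals 4*L1*L2 = 4*13*11 = 572
Workspace area = 572*pi

572


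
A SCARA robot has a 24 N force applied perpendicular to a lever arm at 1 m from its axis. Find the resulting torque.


Given: F = 24 N, r = 1 m, angle = 90 deg (perpendicular)
Using tau = F * r * sin(90)
sin(90) = 1
tau = 24 * 1 * 1
tau = 24 Nm

24 Nm


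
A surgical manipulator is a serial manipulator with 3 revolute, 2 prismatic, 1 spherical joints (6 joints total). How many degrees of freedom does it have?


Given: serial robot with 3 revolute, 2 prismatic, 1 spherical joints
DOF contribution per joint type: revolute=1, prismatic=1, spherical=3, fixed=0
DOF = 3*1 + 2*1 + 1*3
DOF = 8

8


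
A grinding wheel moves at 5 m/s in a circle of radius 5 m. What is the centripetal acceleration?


Given: v = 5 m/s, r = 5 m
Using a_c = v^2 / r
a_c = 5^2 / 5
a_c = 25 / 5
a_c = 5 m/s^2

5 m/s^2


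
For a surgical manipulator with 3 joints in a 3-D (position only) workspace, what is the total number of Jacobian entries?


Given: task space dimension = 3, joints = 3
Jacobian is a 3 x 3 matrix
Total entries = rows * columns
Total = 3 * 3
Total = 9

9


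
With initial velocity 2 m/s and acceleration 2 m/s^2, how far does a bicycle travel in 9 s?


Given: v0 = 2 m/s, a = 2 m/s^2, t = 9 s
Using s = v0*t + (1/2)*a*t^2
s = 2*9 + (1/2)*2*9^2
s = 18 + (1/2)*162
s = 18 + 81
s = 99

99 m


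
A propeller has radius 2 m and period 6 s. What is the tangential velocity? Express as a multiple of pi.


Given: radius r = 2 m, period T = 6 s
Using v = 2*pi*r / T
v = 2*pi*2 / 6
v = 4*pi / 6
v = 2/3*pi m/s

2/3*pi m/s


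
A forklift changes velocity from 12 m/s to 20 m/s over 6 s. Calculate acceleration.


Given: initial velocity v0 = 12 m/s, final velocity v = 20 m/s, time t = 6 s
Using a = (v - v0) / t
a = (20 - 12) / 6
a = 8 / 6
a = 4/3 m/s^2

4/3 m/s^2


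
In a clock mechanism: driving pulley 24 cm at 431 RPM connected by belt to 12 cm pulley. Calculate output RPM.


Given: D1 = 24 cm, w1 = 431 RPM, D2 = 12 cm
Using D1*w1 = D2*w2
w2 = D1*w1 / D2
w2 = 24*431 / 12
w2 = 10344 / 12
w2 = 862 RPM

862 RPM


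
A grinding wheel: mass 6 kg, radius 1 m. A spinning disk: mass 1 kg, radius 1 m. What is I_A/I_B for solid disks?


Given: M1=6 kg, R1=1 m, M2=1 kg, R2=1 m
For a disk: I = (1/2)*M*R^2, so I_A/I_B = (M1*R1^2)/(M2*R2^2)
M1*R1^2 = 6*1 = 6
M2*R2^2 = 1*1 = 1
I_A/I_B = 6/1 = 6

6


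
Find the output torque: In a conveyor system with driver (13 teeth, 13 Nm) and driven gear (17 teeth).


Given: N1 = 13, N2 = 17, T1 = 13 Nm
Using T2/T1 = N2/N1
T2 = T1 * N2 / N1
T2 = 13 * 17 / 13
T2 = 221 / 13
T2 = 17 Nm

17 Nm


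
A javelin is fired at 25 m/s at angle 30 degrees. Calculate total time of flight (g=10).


Given: v0 = 25 m/s, theta = 30 deg, g = 10 m/s^2
sin(30) = 1/2
Using T = 2*v0*sin(theta) / g
T = 2*25*1/2 / 10
T = 25 / 10
T = 5/2 s

5/2 s


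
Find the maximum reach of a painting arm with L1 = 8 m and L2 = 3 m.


Given: L1 = 8 m, L2 = 3 m
For a 2-link planar arm, max reach = L1 + L2 (fully extended)
Max reach = 8 + 3
Max reach = 11 m

11 m


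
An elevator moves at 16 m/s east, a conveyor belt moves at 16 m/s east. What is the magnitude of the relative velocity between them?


Given: v_A = 16 m/s east, v_B = 16 m/s east
Both move in the same direction; relative speed = |v_A - v_B|
|16 - 16| = |0|
= 0 m/s

0 m/s


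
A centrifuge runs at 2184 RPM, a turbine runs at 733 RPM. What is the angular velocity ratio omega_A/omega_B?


Given: RPM_A = 2184, RPM_B = 733
omega = 2*pi*RPM/60, so omega_A/omega_B = RPM_A / RPM_B
omega_A/omega_B = 2184 / 733
omega_A/omega_B = 2184/733

2184/733


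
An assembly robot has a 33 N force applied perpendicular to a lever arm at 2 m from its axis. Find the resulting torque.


Given: F = 33 N, r = 2 m, angle = 90 deg (perpendicular)
Using tau = F * r * sin(90)
sin(90) = 1
tau = 33 * 2 * 1
tau = 66 Nm

66 Nm


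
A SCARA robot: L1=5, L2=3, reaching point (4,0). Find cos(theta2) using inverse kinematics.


Given: L1 = 5, L2 = 3, target (x, y) = (4, 0)
Using cos(theta2) = (x^2 + y^2 - L1^2 - L2^2) / (2*L1*L2)
x^2 + y^2 = 4^2 + 0 = 16
L1^2 + L2^2 = 25 + 9 = 34
Numerator = 16 - 34 = -18
Denominator = 2*5*3 = 30
cos(theta2) = -18/30 = -3/5

-3/5


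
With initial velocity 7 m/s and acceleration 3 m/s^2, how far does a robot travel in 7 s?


Given: v0 = 7 m/s, a = 3 m/s^2, t = 7 s
Using s = v0*t + (1/2)*a*t^2
s = 7*7 + (1/2)*3*7^2
s = 49 + (1/2)*147
s = 49 + 147/2
s = 245/2

245/2 m


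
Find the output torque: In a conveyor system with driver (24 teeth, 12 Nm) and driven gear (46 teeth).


Given: N1 = 24, N2 = 46, T1 = 12 Nm
Using T2/T1 = N2/N1
T2 = T1 * N2 / N1
T2 = 12 * 46 / 24
T2 = 552 / 24
T2 = 23 Nm

23 Nm


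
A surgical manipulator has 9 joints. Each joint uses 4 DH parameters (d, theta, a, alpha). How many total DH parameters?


Given: 9 joints, 4 DH parameters per joint (d, theta, a, alpha)
Total DH parameters = number_of_joints * 4
Total = 9 * 4
Total = 36

36


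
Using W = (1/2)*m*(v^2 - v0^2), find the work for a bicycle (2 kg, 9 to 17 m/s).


Given: m = 2 kg, v0 = 9 m/s, v = 17 m/s
Using W = (1/2)*m*(v^2 - v0^2)
v^2 = 17^2 = 289
v0^2 = 9^2 = 81
v^2 - v0^2 = 289 - 81 = 208
W = (1/2)*2*208 = 208 J

208 J


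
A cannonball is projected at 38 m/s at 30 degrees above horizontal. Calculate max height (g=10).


Given: v0 = 38 m/s, theta = 30 deg, g = 10 m/s^2
sin^2(30) = 1/4
Using H = v0^2 * sin^2(theta) / (2*g)
H = 38^2 * 1/4 / (2*10)
H = 1444 * 1/4 / 20
H = 361 / 20
H = 361/20 m

361/20 m


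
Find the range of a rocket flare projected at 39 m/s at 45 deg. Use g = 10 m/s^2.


Given: v0 = 39 m/s, theta = 45 deg, g = 10 m/s^2
sin(2*45) = sin(90) = 1
Using R = v0^2 * sin(2*theta) / g
R = 39^2 * 1 / 10
R = 1521 / 10
R = 1521/10 m

1521/10 m


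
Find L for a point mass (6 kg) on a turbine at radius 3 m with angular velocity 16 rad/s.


Given: m = 6 kg, r = 3 m, omega = 16 rad/s
For a point mass: I = m*r^2
I = 6*3^2 = 6*9 = 54
L = I*omega = 54*16
L = 864 kg*m^2/s

864 kg*m^2/s


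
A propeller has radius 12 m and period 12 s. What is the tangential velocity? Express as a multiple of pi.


Given: radius r = 12 m, period T = 12 s
Using v = 2*pi*r / T
v = 2*pi*12 / 12
v = 24*pi / 12
v = 2*pi m/s

2*pi m/s


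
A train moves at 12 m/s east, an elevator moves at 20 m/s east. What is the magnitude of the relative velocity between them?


Given: v_A = 12 m/s east, v_B = 20 m/s east
Both move in the same direction; relative speed = |v_A - v_B|
|12 - 20| = |-8|
= 8 m/s

8 m/s


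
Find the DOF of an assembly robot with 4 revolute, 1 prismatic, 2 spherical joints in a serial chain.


Given: serial robot with 4 revolute, 1 prismatic, 2 spherical joints
DOF contribution per joint type: revolute=1, prismatic=1, spherical=3, fixed=0
DOF = 4*1 + 1*1 + 2*3
DOF = 11

11


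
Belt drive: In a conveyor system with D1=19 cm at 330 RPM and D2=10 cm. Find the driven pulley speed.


Given: D1 = 19 cm, w1 = 330 RPM, D2 = 10 cm
Using D1*w1 = D2*w2
w2 = D1*w1 / D2
w2 = 19*330 / 10
w2 = 6270 / 10
w2 = 627 RPM

627 RPM


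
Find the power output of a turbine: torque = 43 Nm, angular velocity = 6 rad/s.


Given: tau = 43 Nm, omega = 6 rad/s
Using P = tau * omega
P = 43 * 6
P = 258 W

258 W


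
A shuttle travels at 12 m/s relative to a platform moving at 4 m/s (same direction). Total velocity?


Given: object velocity = 12 m/s, platform velocity = 4 m/s (same direction)
Using classical velocity addition: v_total = v_object + v_platform
v_total = 12 + 4
v_total = 16 m/s

16 m/s


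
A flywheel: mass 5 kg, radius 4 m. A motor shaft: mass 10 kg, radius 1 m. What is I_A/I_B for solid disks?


Given: M1=5 kg, R1=4 m, M2=10 kg, R2=1 m
For a disk: I = (1/2)*M*R^2, so I_A/I_B = (M1*R1^2)/(M2*R2^2)
M1*R1^2 = 5*16 = 80
M2*R2^2 = 10*1 = 10
I_A/I_B = 80/10 = 8

8


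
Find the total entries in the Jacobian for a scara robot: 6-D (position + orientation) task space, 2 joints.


Given: task space dimension = 6, joints = 2
Jacobian is a 6 x 2 matrix
Total entries = rows * columns
Total = 6 * 2
Total = 12

12


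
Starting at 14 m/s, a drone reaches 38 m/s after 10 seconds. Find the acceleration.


Given: initial velocity v0 = 14 m/s, final velocity v = 38 m/s, time t = 10 s
Using a = (v - v0) / t
a = (38 - 14) / 10
a = 24 / 10
a = 12/5 m/s^2

12/5 m/s^2


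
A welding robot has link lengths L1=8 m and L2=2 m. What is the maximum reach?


Given: L1 = 8 m, L2 = 2 m
For a 2-link planar arm, max reach = L1 + L2 (fully extended)
Max reach = 8 + 2
Max reach = 10 m

10 m


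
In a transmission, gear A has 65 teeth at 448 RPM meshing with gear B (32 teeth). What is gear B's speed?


Given: N1 = 65 teeth, w1 = 448 RPM, N2 = 32 teeth
Using N1*w1 = N2*w2
w2 = N1*w1 / N2
w2 = 65*448 / 32
w2 = 29120 / 32
w2 = 910 RPM

910 RPM


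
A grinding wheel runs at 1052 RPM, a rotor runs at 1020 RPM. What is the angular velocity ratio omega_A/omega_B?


Given: RPM_A = 1052, RPM_B = 1020
omega = 2*pi*RPM/60, so omega_A/omega_B = RPM_A / RPM_B
omega_A/omega_B = 1052 / 1020
omega_A/omega_B = 263/255

263/255


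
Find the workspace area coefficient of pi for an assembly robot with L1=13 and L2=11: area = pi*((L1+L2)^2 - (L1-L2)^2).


Given: L1 = 13, L2 = 11
(L1+L2)^2 = (24)^2 = 576
(L1-L2)^2 = (2)^2 = 4
Difference = 576 - 4 = 572
This equals 4*L1*L2 = 4*13*11 = 572
Workspace area = 572*pi

572


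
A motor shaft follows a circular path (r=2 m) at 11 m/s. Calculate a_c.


Given: v = 11 m/s, r = 2 m
Using a_c = v^2 / r
a_c = 11^2 / 2
a_c = 121 / 2
a_c = 121/2 m/s^2

121/2 m/s^2


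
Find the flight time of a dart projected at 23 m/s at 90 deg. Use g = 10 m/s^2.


Given: v0 = 23 m/s, theta = 90 deg, g = 10 m/s^2
sin(90) = 1
Using T = 2*v0*sin(theta) / g
T = 2*23*1 / 10
T = 46 / 10
T = 23/5 s

23/5 s


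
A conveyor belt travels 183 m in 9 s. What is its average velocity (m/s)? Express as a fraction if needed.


Given: distance d = 183 m, time t = 9 s
Using v = d / t
v = 183 / 9
v = 61/3 m/s

61/3 m/s


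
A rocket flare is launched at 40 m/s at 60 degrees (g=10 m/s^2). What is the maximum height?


Given: v0 = 40 m/s, theta = 60 deg, g = 10 m/s^2
sin^2(60) = 3/4
Using H = v0^2 * sin^2(theta) / (2*g)
H = 40^2 * 3/4 / (2*10)
H = 1600 * 3/4 / 20
H = 1200 / 20
H = 60 m

60 m


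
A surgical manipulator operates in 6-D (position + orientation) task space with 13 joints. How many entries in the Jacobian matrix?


Given: task space dimension = 6, joints = 13
Jacobian is a 6 x 13 matrix
Total entries = rows * columns
Total = 6 * 13
Total = 78

78


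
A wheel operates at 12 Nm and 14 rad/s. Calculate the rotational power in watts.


Given: tau = 12 Nm, omega = 14 rad/s
Using P = tau * omega
P = 12 * 14
P = 168 W

168 W


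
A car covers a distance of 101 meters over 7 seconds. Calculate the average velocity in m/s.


Given: distance d = 101 m, time t = 7 s
Using v = d / t
v = 101 / 7
v = 101/7 m/s

101/7 m/s


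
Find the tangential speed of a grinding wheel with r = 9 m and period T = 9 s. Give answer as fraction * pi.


Given: radius r = 9 m, period T = 9 s
Using v = 2*pi*r / T
v = 2*pi*9 / 9
v = 18*pi / 9
v = 2*pi m/s

2*pi m/s


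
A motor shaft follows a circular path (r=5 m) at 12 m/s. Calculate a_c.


Given: v = 12 m/s, r = 5 m
Using a_c = v^2 / r
a_c = 12^2 / 5
a_c = 144 / 5
a_c = 144/5 m/s^2

144/5 m/s^2


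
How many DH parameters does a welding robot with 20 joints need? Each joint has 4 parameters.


Given: 20 joints, 4 DH parameters per joint (d, theta, a, alpha)
Total DH parameters = number_of_joints * 4
Total = 20 * 4
Total = 80

80
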